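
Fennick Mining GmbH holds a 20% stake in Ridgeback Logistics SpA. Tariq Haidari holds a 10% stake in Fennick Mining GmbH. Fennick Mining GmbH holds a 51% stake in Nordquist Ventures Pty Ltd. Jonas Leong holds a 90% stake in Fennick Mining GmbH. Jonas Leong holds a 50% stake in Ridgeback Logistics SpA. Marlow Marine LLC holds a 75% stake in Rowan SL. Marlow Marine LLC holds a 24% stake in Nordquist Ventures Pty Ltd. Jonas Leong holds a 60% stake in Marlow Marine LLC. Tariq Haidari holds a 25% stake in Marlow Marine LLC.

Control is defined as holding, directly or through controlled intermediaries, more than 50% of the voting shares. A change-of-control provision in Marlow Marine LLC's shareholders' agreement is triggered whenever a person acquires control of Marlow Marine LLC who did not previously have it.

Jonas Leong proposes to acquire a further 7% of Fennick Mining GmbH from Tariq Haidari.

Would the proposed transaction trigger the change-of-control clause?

No

The purchase adds only to Jonas's holdings (Tariq's stake shrinks), so Jonas is the only person who could newly come to control Marlow.
Jonas holds 60% of Marlow, so Jonas controls Marlow.
So Jonas already controls Marlow before the transaction.
After the purchase, Jonas's direct stake in Fennick rises to 90% + 7% = 97%, and Tariq's stake falls to 3%.
Jonas controlled Marlow already, so this is not a new person acquiring control; every other person's position is unchanged or reduced.
No new person acquires control, so the clause is not triggered.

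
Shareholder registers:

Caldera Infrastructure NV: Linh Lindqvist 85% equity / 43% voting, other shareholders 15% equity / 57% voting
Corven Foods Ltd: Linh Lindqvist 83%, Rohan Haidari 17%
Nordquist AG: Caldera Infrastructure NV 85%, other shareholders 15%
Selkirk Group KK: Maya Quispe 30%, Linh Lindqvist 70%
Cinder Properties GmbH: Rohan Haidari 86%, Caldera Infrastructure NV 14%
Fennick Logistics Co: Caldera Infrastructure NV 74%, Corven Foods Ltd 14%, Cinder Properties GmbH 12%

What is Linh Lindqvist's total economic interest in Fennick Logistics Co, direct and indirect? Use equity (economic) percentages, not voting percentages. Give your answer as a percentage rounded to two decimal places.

75.95%

Linh reaches Fennick along 3 paths.
Via Caldera: 85% × 74% = 62.9%.
Via Corven: 83% × 14% = 11.62%.
Via Caldera → Cinder: 85% × 14% × 12% = 1.428%.
Total: 62.9% + 11.62% + 1.428% = 75.948%.
Rounded: 75.95%.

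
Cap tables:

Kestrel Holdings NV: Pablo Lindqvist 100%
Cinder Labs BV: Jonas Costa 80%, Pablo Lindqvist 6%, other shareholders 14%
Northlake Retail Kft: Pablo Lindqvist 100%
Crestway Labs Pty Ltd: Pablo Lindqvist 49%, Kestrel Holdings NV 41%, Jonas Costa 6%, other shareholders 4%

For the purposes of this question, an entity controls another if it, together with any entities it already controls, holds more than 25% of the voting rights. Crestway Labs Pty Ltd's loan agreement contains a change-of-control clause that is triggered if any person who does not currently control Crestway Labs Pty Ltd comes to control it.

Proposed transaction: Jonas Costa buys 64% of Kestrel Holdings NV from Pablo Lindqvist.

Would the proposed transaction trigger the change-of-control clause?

Yes

The purchase adds only to Jonas's holdings (Pablo's stake shrinks), so Jonas is the only person who could newly come to control Crestway.
Jonas holds 80% of Cinder, so Jonas controls Cinder.
In Crestway, Jonas's side holds only 6%, not > 25%.
So before the transaction, Jonas does not control Crestway.
After the purchase, Jonas holds 64% of Kestrel directly, and Pablo's stake falls to 36%.
Jonas holds 64% of Kestrel, so Jonas controls Kestrel.
Kestrel and Jonas together hold 41% + 6% = 47% of Crestway, so Jonas controls Crestway.
Jonas did not control Crestway before and does after, so the clause is triggered.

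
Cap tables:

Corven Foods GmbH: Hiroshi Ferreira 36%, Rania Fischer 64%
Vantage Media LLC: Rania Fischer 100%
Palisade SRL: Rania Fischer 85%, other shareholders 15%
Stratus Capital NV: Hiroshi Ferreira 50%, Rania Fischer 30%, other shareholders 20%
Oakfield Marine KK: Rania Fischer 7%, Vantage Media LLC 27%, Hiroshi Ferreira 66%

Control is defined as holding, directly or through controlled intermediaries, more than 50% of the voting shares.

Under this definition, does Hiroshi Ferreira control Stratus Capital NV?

Hiroshi holds 66% of Oakfield, so Hiroshi controls Oakfield.
In Stratus, Hiroshi's side holds only 50%, not > 50%.
So Hiroshi does not control Stratus.

No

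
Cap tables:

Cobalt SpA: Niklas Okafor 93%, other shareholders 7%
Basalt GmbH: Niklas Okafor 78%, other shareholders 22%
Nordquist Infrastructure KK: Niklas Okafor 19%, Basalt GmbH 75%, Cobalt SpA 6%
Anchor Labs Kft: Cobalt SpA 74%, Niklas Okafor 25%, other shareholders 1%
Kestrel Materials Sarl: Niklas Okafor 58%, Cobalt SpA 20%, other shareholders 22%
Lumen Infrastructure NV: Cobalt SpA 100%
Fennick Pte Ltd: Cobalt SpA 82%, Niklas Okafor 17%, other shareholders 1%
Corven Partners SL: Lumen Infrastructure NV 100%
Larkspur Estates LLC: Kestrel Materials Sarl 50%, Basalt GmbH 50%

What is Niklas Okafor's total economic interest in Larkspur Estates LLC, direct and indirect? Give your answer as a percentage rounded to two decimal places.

77.30%

Niklas reaches Larkspur along 3 paths.
Via Kestrel: 58% × 50% = 29%.
Via Cobalt → Kestrel: 93% × 20% × 50% = 9.3%.
Via Basalt: 78% × 50% = 39%.
Total: 29% + 9.3% + 39% = 77.3%.
Rounded: 77.30%.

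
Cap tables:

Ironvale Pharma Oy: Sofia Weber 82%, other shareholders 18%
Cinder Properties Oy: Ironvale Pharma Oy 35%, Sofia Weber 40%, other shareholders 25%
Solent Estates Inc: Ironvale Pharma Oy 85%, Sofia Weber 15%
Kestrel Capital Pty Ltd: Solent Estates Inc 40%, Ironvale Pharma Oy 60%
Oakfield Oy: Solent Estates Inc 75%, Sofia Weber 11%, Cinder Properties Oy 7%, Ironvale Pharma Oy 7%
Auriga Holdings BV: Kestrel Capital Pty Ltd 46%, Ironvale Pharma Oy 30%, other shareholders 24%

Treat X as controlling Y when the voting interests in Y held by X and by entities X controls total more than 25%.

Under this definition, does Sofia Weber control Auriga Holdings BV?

Sofia holds 82% of Ironvale, so Sofia controls Ironvale.
Ironvale and Sofia together hold 85% + 15% = 100% of Solent, so Sofia controls Solent.
Solent and Ironvale together hold 40% + 60% = 100% of Kestrel, so Sofia controls Kestrel.
Kestrel and Ironvale together hold 46% + 30% = 76% of Auriga, so Sofia controls Auriga.

Yes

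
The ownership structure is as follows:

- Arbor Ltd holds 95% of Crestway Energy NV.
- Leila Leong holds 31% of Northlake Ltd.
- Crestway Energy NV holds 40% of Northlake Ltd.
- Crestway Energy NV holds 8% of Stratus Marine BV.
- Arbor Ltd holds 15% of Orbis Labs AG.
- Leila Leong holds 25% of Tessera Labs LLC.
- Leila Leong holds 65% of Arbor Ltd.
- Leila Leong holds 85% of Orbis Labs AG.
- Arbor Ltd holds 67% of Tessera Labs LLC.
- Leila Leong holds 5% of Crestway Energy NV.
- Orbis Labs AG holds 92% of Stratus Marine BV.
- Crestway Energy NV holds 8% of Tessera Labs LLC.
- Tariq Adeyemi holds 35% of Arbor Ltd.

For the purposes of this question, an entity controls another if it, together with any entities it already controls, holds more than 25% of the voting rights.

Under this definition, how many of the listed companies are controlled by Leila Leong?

Leila holds 65% of Arbor, so Leila controls Arbor.
Leila and Arbor together hold 85% + 15% = 100% of Orbis, so Leila controls Orbis.
Arbor and Leila together hold 95% + 5% = 100% of Crestway, so Leila controls Crestway.
Orbis and Crestway together hold 92% + 8% = 100% of Stratus, so Leila controls Stratus.
Leila and Crestway and Arbor together hold 25% + 8% + 67% = 100% of Tessera, so Leila controls Tessera.
Leila and Crestway together hold 31% + 40% = 71% of Northlake, so Leila controls Northlake.
Leila controls 6 companies.

6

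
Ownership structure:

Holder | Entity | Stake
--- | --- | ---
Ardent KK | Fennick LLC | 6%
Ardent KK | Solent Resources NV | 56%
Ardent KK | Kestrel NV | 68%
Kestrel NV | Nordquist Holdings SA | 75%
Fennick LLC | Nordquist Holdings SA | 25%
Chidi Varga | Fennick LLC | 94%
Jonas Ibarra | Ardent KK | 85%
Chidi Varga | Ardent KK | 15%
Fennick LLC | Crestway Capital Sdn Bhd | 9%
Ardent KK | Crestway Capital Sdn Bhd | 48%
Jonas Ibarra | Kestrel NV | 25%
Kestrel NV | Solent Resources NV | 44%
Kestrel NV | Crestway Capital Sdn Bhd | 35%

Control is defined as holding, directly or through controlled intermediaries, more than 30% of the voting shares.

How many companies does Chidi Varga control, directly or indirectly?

1

Chidi holds 94% of Fennick, so Chidi controls Fennick.
No other company's threshold is met.
Chidi controls 1 company.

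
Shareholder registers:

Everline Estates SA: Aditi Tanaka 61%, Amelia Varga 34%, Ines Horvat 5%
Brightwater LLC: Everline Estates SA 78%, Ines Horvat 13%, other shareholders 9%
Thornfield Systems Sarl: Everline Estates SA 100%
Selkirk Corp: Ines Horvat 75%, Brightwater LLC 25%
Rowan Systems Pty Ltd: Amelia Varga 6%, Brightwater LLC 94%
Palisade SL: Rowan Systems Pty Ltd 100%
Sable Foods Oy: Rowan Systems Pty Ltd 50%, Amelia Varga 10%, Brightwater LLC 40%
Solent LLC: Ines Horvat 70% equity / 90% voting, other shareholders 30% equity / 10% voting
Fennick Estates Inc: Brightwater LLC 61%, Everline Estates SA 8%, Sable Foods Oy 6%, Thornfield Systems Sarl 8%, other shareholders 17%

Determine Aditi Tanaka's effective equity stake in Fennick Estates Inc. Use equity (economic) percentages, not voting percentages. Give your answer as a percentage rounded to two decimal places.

Aditi reaches Fennick along 5 paths.
Via Everline → Brightwater: 61% × 78% × 61% = 29.0238%.
Via Everline: 61% × 8% = 4.88%.
Via Everline → Brightwater → Rowan → Sable: 61% × 78% × 94% × 50% × 6% = 1.341756%.
Via Everline → Brightwater → Sable: 61% × 78% × 40% × 6% = 1.14192%.
Via Everline → Thornfield: 61% × 100% × 8% = 4.88%.
Total: 29.0238% + 4.88% + 1.341756% + 1.14192% + 4.88% = 41.267476%.
Rounded: 41.27%.

41.27%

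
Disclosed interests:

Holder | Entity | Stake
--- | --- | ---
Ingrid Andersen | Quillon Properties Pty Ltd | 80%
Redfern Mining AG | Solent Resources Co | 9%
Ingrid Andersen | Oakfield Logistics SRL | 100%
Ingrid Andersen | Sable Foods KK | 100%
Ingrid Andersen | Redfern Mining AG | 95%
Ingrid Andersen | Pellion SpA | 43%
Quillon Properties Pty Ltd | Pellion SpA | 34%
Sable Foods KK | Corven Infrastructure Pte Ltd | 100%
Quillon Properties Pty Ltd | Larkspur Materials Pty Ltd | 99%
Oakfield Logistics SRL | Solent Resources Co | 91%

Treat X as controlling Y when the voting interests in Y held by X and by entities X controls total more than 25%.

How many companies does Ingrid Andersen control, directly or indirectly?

Ingrid holds 100% of Oakfield, so Ingrid controls Oakfield.
Ingrid holds 80% of Quillon, so Ingrid controls Quillon.
Ingrid holds 95% of Redfern, so Ingrid controls Redfern.
Quillon holds 99% of Larkspur, so Ingrid controls Larkspur.
Redfern and Oakfield together hold 9% + 91% = 100% of Solent, so Ingrid controls Solent.
Ingrid holds 100% of Sable, so Ingrid controls Sable.
Ingrid and Quillon together hold 43% + 34% = 77% of Pellion, so Ingrid controls Pellion.
Sable holds 100% of Corven, so Ingrid controls Corven.
Ingrid controls 8 companies.

8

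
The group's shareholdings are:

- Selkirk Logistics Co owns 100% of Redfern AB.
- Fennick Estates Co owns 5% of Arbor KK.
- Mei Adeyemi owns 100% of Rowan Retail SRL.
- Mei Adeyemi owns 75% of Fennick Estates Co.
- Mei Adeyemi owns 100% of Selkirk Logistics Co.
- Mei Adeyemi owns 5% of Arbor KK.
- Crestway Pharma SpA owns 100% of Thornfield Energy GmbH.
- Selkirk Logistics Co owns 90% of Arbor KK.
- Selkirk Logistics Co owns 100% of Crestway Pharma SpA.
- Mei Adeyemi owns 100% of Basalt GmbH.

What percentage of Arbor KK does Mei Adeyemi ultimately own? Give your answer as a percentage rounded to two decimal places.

98.75%

Mei reaches Arbor along 3 paths.
Direct stake: 5% = 5%.
Via Selkirk: 100% × 90% = 90%.
Via Fennick: 75% × 5% = 3.75%.
Total: 5% + 90% + 3.75% = 98.75%.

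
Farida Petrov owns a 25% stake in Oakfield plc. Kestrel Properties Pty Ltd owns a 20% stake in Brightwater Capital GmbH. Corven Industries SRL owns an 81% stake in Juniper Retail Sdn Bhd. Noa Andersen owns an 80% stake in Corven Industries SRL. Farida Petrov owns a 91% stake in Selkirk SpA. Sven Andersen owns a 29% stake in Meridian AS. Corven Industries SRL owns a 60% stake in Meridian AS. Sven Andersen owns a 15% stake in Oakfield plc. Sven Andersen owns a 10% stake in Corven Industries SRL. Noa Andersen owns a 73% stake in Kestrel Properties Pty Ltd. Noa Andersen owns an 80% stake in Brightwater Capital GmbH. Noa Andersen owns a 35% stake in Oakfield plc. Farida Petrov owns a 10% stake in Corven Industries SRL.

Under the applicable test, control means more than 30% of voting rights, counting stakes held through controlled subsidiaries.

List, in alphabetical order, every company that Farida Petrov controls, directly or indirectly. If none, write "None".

Farida holds 91% of Selkirk, so Farida controls Selkirk.
No other company's threshold is met.

Selkirk SpA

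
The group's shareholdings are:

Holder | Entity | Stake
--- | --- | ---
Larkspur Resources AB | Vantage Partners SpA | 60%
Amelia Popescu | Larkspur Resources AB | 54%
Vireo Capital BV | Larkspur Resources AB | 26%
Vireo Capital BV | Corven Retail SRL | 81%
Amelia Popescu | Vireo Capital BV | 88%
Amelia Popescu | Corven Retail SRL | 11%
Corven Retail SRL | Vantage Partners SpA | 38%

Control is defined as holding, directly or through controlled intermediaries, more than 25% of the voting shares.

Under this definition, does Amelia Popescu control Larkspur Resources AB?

Amelia holds 88% of Vireo, so Amelia controls Vireo.
Vireo and Amelia together hold 26% + 54% = 80% of Larkspur, so Amelia controls Larkspur.

Yes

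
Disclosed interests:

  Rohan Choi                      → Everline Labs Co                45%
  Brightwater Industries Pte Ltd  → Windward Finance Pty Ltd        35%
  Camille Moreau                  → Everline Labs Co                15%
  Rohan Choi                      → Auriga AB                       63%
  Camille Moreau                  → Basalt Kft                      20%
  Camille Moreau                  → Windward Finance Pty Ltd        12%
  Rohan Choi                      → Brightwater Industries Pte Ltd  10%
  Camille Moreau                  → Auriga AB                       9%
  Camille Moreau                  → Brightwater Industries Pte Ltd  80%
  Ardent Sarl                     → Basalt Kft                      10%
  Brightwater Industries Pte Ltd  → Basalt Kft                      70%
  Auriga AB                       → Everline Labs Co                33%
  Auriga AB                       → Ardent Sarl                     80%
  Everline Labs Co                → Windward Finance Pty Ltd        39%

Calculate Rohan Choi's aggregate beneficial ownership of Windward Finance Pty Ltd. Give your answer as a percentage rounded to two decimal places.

29.16%

Rohan reaches Windward along 3 paths.
Via Auriga → Everline: 63% × 33% × 39% = 8.1081%.
Via Everline: 45% × 39% = 17.55%.
Via Brightwater: 10% × 35% = 3.5%.
Total: 8.1081% + 17.55% + 3.5% = 29.1581%.
Rounded: 29.16%.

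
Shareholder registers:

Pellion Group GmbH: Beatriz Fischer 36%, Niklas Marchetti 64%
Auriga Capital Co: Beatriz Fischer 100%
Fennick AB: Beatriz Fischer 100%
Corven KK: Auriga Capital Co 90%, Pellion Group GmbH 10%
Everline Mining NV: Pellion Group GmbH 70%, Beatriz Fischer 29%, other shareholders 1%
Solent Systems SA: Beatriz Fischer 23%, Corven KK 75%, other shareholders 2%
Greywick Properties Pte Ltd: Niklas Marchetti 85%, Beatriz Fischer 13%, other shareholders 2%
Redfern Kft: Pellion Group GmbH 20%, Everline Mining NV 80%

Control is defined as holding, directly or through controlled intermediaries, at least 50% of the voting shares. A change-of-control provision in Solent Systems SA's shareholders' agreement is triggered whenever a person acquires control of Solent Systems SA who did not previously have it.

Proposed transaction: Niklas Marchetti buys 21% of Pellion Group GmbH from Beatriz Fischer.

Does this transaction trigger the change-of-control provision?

No

The purchase adds only to Niklas's holdings (Beatriz's stake shrinks), so Niklas is the only person who could newly come to control Solent.
Niklas holds 64% of Pellion, so Niklas controls Pellion.
Pellion holds 70% of Everline, so Niklas controls Everline.
Niklas holds 85% of Greywick, so Niklas controls Greywick.
Pellion and Everline together hold 20% + 80% = 100% of Redfern, so Niklas controls Redfern.
Neither Niklas nor any entity Niklas controls holds any voting interest in Solent.
So before the transaction, Niklas does not control Solent.
After the purchase, Niklas's direct stake in Pellion rises to 64% + 21% = 85%, and Beatriz's stake falls to 15%.
Niklas holds 85% of Pellion, so Niklas controls Pellion.
After the transaction, neither Niklas nor any entity Niklas controls holds a voting interest in Solent, so Niklas still does not control it.
No new person acquires control, so the clause is not triggered.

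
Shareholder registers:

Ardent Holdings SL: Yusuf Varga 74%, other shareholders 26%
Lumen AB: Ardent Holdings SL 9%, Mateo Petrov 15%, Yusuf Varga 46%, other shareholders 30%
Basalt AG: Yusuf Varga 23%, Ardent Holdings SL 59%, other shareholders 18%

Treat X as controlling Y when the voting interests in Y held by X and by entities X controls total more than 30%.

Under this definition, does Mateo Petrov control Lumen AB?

Mateo's largest direct stake is 15% in Lumen, which does not meet the threshold, so Mateo controls no company.
In Lumen, Mateo's side holds only 15%, not > 30%.
So Mateo does not control Lumen.

No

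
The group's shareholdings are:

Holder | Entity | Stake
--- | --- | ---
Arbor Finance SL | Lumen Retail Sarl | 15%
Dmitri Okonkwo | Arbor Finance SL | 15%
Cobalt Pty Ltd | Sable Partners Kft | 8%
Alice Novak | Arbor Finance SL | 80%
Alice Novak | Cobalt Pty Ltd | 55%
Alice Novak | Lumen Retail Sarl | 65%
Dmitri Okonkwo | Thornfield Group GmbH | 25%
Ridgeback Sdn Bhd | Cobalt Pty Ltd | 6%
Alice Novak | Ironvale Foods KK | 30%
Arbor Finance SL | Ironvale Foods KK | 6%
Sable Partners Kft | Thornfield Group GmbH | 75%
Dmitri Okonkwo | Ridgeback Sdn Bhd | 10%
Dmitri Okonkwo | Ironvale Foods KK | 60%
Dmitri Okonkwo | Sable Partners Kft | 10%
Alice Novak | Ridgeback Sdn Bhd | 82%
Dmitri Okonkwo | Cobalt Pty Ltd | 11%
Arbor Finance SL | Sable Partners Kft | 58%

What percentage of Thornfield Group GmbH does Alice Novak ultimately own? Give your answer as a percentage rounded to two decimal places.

38.40%

Alice reaches Thornfield along 3 paths.
Via Cobalt → Sable: 55% × 8% × 75% = 3.3%.
Via Ridgeback → Cobalt → Sable: 82% × 6% × 8% × 75% = 0.2952%.
Via Arbor → Sable: 80% × 58% × 75% = 34.8%.
Total: 3.3% + 0.2952% + 34.8% = 38.3952%.
Rounded: 38.40%.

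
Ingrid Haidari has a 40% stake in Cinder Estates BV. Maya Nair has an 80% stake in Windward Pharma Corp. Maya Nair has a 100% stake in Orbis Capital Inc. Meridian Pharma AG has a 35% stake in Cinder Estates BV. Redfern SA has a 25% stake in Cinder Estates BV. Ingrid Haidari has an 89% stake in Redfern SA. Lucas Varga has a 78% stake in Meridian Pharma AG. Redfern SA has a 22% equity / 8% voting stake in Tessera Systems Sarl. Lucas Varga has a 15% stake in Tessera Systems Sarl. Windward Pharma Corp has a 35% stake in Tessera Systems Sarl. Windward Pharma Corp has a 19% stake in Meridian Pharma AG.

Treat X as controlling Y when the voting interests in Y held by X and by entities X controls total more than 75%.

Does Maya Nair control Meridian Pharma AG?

No

Maya holds 80% of Windward, so Maya controls Windward.
Maya holds 100% of Orbis, so Maya controls Orbis.
In Meridian, Maya's side holds only 19%, not > 75%.
So Maya does not control Meridian.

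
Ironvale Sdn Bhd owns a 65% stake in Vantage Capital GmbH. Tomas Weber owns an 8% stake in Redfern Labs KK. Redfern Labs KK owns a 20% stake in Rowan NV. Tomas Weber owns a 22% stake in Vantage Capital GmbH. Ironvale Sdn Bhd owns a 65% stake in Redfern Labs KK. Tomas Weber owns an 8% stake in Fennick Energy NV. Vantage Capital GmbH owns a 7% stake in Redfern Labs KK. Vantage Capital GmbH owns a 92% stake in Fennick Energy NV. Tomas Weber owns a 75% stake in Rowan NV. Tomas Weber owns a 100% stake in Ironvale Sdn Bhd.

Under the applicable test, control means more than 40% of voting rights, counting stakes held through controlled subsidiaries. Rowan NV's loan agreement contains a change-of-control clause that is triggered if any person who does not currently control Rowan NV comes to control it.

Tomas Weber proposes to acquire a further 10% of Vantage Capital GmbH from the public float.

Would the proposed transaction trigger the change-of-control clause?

The purchase changes only Tomas's holdings, so Tomas is the only person who could newly come to control Rowan.
Tomas holds 100% of Ironvale, so Tomas controls Ironvale.
Ironvale and Tomas together hold 65% + 22% = 87% of Vantage, so Tomas controls Vantage.
Tomas and Ironvale and Vantage together hold 8% + 65% + 7% = 80% of Redfern, so Tomas controls Redfern.
Redfern and Tomas together hold 20% + 75% = 95% of Rowan, so Tomas controls Rowan.
So Tomas already controls Rowan before the transaction.
After the purchase, Tomas's direct stake in Vantage rises to 22% + 10% = 32%.
Tomas controlled Rowan already, so this is not a new person acquiring control; every other person's position is unchanged or reduced.
No new person acquires control, so the clause is not triggered.

No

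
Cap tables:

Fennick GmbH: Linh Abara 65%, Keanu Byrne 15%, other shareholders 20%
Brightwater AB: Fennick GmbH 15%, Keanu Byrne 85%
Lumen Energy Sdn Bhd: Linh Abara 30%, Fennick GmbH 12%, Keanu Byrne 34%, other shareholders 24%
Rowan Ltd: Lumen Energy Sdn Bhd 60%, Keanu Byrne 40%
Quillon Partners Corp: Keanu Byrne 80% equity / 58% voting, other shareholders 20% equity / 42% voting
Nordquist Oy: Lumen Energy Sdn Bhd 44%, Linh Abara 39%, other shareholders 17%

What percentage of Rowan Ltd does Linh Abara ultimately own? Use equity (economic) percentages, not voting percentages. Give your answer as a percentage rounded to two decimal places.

22.68%

Linh reaches Rowan along 2 paths.
Via Lumen: 30% × 60% = 18%.
Via Fennick → Lumen: 65% × 12% × 60% = 4.68%.
Total: 18% + 4.68% = 22.68%.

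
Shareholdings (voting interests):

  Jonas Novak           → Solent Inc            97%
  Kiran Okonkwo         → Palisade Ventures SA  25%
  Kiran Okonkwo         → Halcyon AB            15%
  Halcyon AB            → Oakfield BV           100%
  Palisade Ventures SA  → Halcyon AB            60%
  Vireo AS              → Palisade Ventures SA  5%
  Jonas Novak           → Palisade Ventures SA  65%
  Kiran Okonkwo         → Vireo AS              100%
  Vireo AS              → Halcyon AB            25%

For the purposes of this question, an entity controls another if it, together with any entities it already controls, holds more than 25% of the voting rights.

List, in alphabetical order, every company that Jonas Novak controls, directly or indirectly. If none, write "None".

Halcyon AB, Oakfield BV, Palisade Ventures SA, Solent Inc

Jonas holds 65% of Palisade, so Jonas controls Palisade.
Jonas holds 97% of Solent, so Jonas controls Solent.
Palisade holds 60% of Halcyon, so Jonas controls Halcyon.
Halcyon holds 100% of Oakfield, so Jonas controls Oakfield.
No other company's threshold is met.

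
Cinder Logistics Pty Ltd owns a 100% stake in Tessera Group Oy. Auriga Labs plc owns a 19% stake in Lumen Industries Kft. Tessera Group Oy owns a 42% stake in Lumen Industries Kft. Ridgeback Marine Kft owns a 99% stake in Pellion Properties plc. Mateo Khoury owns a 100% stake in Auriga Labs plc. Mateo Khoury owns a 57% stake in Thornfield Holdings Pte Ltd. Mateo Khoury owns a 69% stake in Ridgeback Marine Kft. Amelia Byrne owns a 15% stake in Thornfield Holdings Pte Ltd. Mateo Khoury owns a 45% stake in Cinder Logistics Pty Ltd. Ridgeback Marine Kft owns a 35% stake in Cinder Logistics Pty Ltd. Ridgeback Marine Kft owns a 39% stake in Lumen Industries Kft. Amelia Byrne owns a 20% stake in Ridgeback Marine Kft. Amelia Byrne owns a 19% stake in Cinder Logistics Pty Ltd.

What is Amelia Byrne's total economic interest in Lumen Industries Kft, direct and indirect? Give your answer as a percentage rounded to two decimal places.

18.72%

Amelia reaches Lumen along 3 paths.
Via Ridgeback → Cinder → Tessera: 20% × 35% × 100% × 42% = 2.94%.
Via Cinder → Tessera: 19% × 100% × 42% = 7.98%.
Via Ridgeback: 20% × 39% = 7.8%.
Total: 2.94% + 7.98% + 7.8% = 18.72%.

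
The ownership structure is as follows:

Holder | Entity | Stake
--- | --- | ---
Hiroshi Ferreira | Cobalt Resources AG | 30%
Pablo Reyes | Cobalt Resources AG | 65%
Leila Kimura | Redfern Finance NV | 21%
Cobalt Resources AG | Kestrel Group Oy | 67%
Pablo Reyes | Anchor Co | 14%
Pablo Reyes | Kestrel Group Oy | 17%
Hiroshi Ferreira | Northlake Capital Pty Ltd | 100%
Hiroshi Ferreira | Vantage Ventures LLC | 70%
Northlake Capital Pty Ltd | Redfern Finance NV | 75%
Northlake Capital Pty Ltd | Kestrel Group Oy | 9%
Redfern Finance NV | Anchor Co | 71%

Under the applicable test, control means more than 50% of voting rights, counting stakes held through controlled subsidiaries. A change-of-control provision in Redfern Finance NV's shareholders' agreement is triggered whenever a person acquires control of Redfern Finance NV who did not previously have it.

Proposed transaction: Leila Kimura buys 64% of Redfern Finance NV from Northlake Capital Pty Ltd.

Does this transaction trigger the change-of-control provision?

The purchase adds only to Leila's holdings (Northlake's stake shrinks), so Leila is the only person who could newly come to control Redfern.
Leila's largest direct stake is 21% in Redfern, which does not meet the threshold, so Leila controls no company.
In Redfern, Leila's side holds only 21%, not > 50%.
So before the transaction, Leila does not control Redfern.
After the purchase, Leila's direct stake in Redfern rises to 21% + 64% = 85%, and Northlake's stake falls to 11%.
Leila holds 85% of Redfern, so Leila controls Redfern.
Leila did not control Redfern before and does after, so the clause is triggered.

Yes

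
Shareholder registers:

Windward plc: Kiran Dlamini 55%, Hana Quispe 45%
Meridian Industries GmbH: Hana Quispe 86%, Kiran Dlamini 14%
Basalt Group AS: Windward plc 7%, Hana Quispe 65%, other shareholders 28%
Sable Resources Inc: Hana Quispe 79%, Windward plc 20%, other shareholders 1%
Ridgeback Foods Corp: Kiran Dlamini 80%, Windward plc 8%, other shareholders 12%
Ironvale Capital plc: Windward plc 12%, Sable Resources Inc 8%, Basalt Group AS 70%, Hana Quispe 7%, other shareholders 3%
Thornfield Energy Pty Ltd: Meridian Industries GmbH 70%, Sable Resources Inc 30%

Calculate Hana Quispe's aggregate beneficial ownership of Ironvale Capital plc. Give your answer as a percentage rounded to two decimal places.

67.15%

Hana reaches Ironvale along 6 paths.
Via Windward: 45% × 12% = 5.4%.
Via Sable: 79% × 8% = 6.32%.
Via Windward → Sable: 45% × 20% × 8% = 0.72%.
Via Windward → Basalt: 45% × 7% × 70% = 2.205%.
Via Basalt: 65% × 70% = 45.5%.
Direct stake: 7% = 7%.
Total: 5.4% + 6.32% + 0.72% + 2.205% + 45.5% + 7% = 67.145%.
Rounded: 67.15%.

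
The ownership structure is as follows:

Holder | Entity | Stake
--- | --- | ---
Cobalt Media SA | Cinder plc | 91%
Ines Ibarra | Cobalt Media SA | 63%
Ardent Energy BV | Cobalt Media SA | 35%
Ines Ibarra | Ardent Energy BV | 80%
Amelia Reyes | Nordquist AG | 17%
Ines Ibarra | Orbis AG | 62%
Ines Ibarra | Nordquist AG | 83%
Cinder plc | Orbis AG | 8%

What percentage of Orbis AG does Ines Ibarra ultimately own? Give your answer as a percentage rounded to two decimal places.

68.62%

Ines reaches Orbis along 3 paths.
Via Cobalt → Cinder: 63% × 91% × 8% = 4.5864%.
Via Ardent → Cobalt → Cinder: 80% × 35% × 91% × 8% = 2.0384%.
Direct stake: 62% = 62%.
Total: 4.5864% + 2.0384% + 62% = 68.6248%.
Rounded: 68.62%.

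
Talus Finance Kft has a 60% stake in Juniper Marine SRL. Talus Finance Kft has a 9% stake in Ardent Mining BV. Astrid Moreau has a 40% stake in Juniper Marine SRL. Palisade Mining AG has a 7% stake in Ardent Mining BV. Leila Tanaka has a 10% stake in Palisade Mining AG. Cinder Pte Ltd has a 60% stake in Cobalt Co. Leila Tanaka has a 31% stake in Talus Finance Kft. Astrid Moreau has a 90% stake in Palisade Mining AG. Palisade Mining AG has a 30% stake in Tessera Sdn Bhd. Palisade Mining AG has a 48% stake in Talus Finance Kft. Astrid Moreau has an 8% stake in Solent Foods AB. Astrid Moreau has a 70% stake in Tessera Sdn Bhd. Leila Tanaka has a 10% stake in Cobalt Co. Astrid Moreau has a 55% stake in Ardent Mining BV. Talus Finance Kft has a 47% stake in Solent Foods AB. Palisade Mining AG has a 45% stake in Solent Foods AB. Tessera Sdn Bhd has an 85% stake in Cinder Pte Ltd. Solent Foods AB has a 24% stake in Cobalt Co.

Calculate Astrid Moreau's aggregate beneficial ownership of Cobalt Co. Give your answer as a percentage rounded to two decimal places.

Astrid reaches Cobalt along 5 paths.
Via Palisade → Tessera → Cinder: 90% × 30% × 85% × 60% = 13.77%.
Via Tessera → Cinder: 70% × 85% × 60% = 35.7%.
Via Palisade → Solent: 90% × 45% × 24% = 9.72%.
Via Palisade → Talus → Solent: 90% × 48% × 47% × 24% = 4.87296%.
Via Solent: 8% × 24% = 1.92%.
Total: 13.77% + 35.7% + 9.72% + 4.87296% + 1.92% = 65.98296%.
Rounded: 65.98%.

65.98%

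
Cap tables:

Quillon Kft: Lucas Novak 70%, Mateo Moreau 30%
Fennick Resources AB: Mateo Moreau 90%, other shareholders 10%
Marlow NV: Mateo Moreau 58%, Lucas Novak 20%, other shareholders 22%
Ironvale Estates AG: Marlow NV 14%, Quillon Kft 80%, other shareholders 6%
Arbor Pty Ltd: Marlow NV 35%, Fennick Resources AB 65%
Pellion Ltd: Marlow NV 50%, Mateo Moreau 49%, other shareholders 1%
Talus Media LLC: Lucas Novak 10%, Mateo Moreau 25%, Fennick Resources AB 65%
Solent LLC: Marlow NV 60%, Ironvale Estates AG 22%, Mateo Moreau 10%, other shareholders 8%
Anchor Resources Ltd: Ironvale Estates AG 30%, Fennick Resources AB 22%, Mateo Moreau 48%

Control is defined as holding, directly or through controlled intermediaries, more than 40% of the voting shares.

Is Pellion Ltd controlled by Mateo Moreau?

Mateo holds 58% of Marlow, so Mateo controls Marlow.
Marlow and Mateo together hold 50% + 49% = 99% of Pellion, so Mateo controls Pellion.

Yes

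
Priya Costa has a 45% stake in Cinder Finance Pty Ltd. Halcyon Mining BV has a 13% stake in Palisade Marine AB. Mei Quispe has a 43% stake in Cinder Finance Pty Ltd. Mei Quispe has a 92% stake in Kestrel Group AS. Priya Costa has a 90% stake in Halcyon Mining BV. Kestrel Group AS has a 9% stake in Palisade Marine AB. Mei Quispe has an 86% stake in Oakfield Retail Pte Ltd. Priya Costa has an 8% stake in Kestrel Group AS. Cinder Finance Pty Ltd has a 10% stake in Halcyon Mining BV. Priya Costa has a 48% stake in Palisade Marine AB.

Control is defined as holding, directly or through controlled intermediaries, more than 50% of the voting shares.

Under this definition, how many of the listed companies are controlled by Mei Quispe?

Mei holds 92% of Kestrel, so Mei controls Kestrel.
Mei holds 86% of Oakfield, so Mei controls Oakfield.
No other company's threshold is met.
Mei controls 2 companies.

2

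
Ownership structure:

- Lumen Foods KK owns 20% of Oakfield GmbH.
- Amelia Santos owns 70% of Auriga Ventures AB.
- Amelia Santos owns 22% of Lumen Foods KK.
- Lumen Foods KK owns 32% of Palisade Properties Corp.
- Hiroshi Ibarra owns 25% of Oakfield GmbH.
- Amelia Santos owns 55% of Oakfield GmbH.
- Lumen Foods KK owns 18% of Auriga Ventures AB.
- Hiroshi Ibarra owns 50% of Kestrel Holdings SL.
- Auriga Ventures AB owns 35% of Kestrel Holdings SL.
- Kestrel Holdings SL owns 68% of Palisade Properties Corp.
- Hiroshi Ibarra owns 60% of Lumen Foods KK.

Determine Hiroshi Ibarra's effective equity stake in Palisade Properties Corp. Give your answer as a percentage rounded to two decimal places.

Hiroshi reaches Palisade along 3 paths.
Via Lumen: 60% × 32% = 19.2%.
Via Kestrel: 50% × 68% = 34%.
Via Lumen → Auriga → Kestrel: 60% × 18% × 35% × 68% = 2.5704%.
Total: 19.2% + 34% + 2.5704% = 55.7704%.
Rounded: 55.77%.

55.77%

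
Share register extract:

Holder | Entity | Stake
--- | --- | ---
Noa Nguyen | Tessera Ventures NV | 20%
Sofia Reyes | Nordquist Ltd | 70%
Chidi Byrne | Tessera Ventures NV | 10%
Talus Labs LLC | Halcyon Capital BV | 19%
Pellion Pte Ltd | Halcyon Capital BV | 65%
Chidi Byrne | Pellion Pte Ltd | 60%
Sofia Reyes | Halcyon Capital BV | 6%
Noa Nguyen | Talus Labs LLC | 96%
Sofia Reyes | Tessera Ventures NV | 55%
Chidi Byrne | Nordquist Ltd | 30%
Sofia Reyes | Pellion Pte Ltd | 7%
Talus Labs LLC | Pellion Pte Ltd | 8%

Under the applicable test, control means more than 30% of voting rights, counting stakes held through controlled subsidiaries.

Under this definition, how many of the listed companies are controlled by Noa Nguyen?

1

Noa holds 96% of Talus, so Noa controls Talus.
No other company's threshold is met.
Noa controls 1 company.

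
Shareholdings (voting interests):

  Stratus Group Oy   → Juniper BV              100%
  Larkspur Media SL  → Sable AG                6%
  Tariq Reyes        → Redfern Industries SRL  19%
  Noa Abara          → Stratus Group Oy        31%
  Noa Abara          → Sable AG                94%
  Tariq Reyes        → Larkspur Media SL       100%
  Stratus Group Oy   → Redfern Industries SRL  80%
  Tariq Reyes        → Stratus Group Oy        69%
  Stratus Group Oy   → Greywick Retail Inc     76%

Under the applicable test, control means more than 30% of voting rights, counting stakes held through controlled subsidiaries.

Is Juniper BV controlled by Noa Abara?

Noa holds 31% of Stratus, so Noa controls Stratus.
Stratus holds 100% of Juniper, so Noa controls Juniper.

Yes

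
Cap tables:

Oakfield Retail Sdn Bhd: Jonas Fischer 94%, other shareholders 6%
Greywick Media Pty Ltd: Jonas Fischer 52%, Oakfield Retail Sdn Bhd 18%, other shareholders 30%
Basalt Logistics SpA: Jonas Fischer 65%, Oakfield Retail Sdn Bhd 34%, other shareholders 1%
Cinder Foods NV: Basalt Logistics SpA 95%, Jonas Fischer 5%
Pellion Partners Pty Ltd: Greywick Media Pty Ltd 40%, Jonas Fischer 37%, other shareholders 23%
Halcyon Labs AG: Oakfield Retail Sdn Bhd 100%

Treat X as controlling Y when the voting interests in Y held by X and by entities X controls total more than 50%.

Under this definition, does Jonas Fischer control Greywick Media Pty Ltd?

Jonas holds 94% of Oakfield, so Jonas controls Oakfield.
Jonas and Oakfield together hold 52% + 18% = 70% of Greywick, so Jonas controls Greywick.

Yes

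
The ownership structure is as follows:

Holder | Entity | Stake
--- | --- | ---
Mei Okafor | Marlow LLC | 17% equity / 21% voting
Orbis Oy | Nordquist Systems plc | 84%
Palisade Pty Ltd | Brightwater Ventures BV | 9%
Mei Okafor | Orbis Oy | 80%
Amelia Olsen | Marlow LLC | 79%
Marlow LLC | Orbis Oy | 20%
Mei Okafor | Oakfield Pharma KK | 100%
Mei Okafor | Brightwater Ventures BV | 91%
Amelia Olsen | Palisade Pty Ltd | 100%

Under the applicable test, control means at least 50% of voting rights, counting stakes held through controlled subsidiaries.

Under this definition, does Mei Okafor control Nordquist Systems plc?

Yes

Mei holds 80% of Orbis, so Mei controls Orbis.
Orbis holds 84% of Nordquist, so Mei controls Nordquist.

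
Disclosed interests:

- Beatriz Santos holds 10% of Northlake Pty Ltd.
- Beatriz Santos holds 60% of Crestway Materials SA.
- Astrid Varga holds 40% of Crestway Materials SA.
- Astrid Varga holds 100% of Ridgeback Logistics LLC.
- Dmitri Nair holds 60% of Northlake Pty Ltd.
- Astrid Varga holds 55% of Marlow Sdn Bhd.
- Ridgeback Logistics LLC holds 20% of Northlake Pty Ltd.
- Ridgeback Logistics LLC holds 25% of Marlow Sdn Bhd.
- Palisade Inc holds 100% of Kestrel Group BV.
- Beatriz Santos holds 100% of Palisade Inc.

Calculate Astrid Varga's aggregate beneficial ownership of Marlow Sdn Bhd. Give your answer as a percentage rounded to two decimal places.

80.00%

Astrid reaches Marlow along 2 paths.
Direct stake: 55% = 55%.
Via Ridgeback: 100% × 25% = 25%.
Total: 55% + 25% = 80%.
Rounded: 80.00%.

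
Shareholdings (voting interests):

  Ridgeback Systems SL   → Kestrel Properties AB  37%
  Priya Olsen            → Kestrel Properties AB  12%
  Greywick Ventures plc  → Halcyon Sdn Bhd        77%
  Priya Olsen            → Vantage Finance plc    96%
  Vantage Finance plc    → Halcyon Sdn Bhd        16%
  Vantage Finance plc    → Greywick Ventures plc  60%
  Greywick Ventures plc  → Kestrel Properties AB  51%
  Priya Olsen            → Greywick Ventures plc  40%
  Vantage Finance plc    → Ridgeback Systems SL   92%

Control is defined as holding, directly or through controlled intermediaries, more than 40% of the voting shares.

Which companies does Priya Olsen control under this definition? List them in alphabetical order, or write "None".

Priya holds 96% of Vantage, so Priya controls Vantage.
Priya and Vantage together hold 40% + 60% = 100% of Greywick, so Priya controls Greywick.
Vantage holds 92% of Ridgeback, so Priya controls Ridgeback.
Vantage and Greywick together hold 16% + 77% = 93% of Halcyon, so Priya controls Halcyon.
Priya and Greywick and Ridgeback together hold 12% + 51% + 37% = 100% of Kestrel, so Priya controls Kestrel.

Greywick Ventures plc, Halcyon Sdn Bhd, Kestrel Properties AB, Ridgeback Systems SL, Vantage Finance plc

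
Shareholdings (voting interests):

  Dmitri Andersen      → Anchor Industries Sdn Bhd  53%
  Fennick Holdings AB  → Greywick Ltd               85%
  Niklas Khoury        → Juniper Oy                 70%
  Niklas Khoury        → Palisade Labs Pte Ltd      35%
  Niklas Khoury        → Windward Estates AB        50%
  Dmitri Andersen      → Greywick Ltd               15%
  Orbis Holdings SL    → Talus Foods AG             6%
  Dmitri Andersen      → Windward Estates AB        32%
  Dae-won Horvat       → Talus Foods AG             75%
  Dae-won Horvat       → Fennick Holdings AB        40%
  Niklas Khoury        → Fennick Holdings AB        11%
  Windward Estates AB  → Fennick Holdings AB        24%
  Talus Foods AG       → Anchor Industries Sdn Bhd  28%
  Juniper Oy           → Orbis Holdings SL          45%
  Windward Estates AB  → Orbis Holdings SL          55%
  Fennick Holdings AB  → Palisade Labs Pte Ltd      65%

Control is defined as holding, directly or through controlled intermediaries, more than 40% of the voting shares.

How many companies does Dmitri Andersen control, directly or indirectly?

1

Dmitri holds 53% of Anchor, so Dmitri controls Anchor.
No other company's threshold is met.
Dmitri controls 1 company.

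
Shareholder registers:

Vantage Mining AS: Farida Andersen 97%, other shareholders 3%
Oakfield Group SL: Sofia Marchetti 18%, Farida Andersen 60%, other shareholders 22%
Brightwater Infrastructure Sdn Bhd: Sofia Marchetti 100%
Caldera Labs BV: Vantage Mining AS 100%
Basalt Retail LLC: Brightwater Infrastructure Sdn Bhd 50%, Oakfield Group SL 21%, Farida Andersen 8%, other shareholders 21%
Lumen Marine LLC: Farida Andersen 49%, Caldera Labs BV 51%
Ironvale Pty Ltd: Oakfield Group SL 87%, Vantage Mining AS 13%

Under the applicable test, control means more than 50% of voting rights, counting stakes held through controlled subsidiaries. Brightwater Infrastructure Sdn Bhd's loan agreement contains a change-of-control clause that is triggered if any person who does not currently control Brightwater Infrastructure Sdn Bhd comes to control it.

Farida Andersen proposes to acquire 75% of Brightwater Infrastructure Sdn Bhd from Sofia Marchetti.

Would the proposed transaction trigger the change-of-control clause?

Yes

The purchase adds only to Farida's holdings (Sofia's stake shrinks), so Farida is the only person who could newly come to control Brightwater.
Farida holds 97% of Vantage, so Farida controls Vantage.
Farida holds 60% of Oakfield, so Farida controls Oakfield.
Vantage holds 100% of Caldera, so Farida controls Caldera.
Farida and Caldera together hold 49% + 51% = 100% of Lumen, so Farida controls Lumen.
Oakfield and Vantage together hold 87% + 13% = 100% of Ironvale, so Farida controls Ironvale.
Neither Farida nor any entity Farida controls holds any voting interest in Brightwater.
So before the transaction, Farida does not control Brightwater.
After the purchase, Farida holds 75% of Brightwater directly, and Sofia's stake falls to 25%.
Farida holds 75% of Brightwater, so Farida controls Brightwater.
Farida did not control Brightwater before and does after, so the clause is triggered.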